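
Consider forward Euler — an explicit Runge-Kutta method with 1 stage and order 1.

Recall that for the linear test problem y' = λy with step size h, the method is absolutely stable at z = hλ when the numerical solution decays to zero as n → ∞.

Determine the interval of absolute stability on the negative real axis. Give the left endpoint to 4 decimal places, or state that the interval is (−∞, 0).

Set f=λy, z=hλ:
  order 1, 1-stage ⇒ R(z)=1+z
  (e.g. R(-1.44)=-0.44000, |R|=0.44000)

Find x<0 with |R(x)|<1.
x=-1.44: |R|=0.4400
|R(-2.02)|=1.0200 |R(-1.68)|=0.6800 |R(-0.68)|=0.3200
Bisect:
  x_lo=-2.7093 |R|=1.7093  x_hi=-0.2386 |R|=0.7614
  mid=-1.47392 |R|=0.47392 →hi
  mid=-2.09160 |R|=1.09160 →lo
  mid=-1.78276 |R|=0.78276 →hi
  mid=-1.93718 |R|=0.93718 →hi
  mid=-2.01439 |R|=1.01439 →lo
  mid=-1.97579 |R|=0.97579 →hi
  mid=-1.99509 |R|=0.99509 →hi
  mid=-2.00474 |R|=1.00474 →lo
  mid=-1.99991 |R|=0.99991 →hi
  ...
  [-2.00006,-1.99991] ⇒ x*=-2.0000
So |R|<1 on (-2.0000, 0).

(-2.0000, 0).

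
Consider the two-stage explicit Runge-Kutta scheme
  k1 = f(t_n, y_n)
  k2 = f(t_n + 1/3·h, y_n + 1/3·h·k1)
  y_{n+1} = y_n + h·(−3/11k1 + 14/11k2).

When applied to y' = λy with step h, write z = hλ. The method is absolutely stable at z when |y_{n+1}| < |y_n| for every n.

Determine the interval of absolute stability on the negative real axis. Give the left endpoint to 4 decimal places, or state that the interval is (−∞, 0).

(-2.3571, 0).

With y'=λy (z=hλ):
  k1=λy_n ⇒ h·k1=z·y_n;  k2=λ(1+1/3z)y_n ⇒ h·k2=z(1+1/3z)y_n
  y_{n+1}/y_n = 1 − 3/11z + 14/11z(1+1/3z) = 1 + z + 14/33z²
  so R(z) = 1 + z + 14/33z².

Find x<0 with |R(x)|<1.
x=-1.72: |R|=0.5351
R=1: x+14/33x²=0 ⇒ x=−33/14=-2.3571; min R=1−1/(4·14/33)=0.4107>−1
Confirm numerically:
  x=-2.206: |R|=0.85855 <1
  x=-1.194: |R|=0.41082 <1
  x=-1.178: |R|=0.41071 <1
  x=-1.113: |R|=0.41254 <1
  x=-2.642: |R|=1.31928 >1
  x=-2.611: |R|=1.28120 >1
  x=-2.468: |R|=1.11607 >1
So |R|<1 on (-2.3571, 0).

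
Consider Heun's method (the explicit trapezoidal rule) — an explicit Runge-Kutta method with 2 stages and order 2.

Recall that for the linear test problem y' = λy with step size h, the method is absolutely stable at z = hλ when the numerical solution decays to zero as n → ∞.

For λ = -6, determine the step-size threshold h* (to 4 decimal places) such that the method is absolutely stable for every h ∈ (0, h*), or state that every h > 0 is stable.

(-2.0000,0); λ=-6 ⇒ h* = 0.3333.

Test eqn y'=λy, z=hλ:
  order 2, 2-stage ⇒ R(z)=1+z+z^2/2
  (e.g. R(-1.48)=0.61520, |R|=0.61520)

Need |R(x)|<1, x<0.
x=-1.48: |R|=0.6152
|R(-1.84)|=0.8528 |R(-1.77)|=0.7964 |R(-0.52)|=0.6152
Bisect:
  x_lo=-2.7672 |R|=2.0615  x_hi=-0.2525 |R|=0.7793
  mid=-1.50987 |R|=0.62998 →hi
  mid=-2.13853 |R|=1.14813 →lo
  mid=-1.82420 |R|=0.83965 →hi
  mid=-1.98137 |R|=0.98154 →hi
  mid=-2.05995 |R|=1.06175 →lo
  mid=-2.02066 |R|=1.02087 →lo
  mid=-2.00101 |R|=1.00101 →lo
  ...
  [-2.00009,-1.99994] ⇒ x*=-2.0000
Interval (-2.0000, 0).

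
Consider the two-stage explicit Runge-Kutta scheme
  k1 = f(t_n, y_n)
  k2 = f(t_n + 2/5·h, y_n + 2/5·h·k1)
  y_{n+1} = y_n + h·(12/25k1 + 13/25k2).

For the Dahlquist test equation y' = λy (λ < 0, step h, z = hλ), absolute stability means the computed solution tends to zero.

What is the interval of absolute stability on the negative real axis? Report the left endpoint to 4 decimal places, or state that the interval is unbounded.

With y'=λy (z=hλ):
  k1=λy_n ⇒ h·k1=z·y_n;  k2=λ(1+2/5z)y_n ⇒ h·k2=z(1+2/5z)y_n
  y_{n+1}/y_n = 1 + 12/25z + 13/25z(1+2/5z) = 1 + z + 26/125z²
  R(z) = 1 + z + 26/125z².

Need |R(x)|<1, x<0.
x=-0.6: |R|=0.4749
R=1: x+26/125x²=0 ⇒ x=−125/26=-4.8077; min R=1−1/(4·26/125)=-0.2019>−1
Confirm numerically:
  x=-3.820: |R|=0.21522 <1
  x=-3.080: |R|=0.10683 <1
  x=-2.481: |R|=0.20068 <1
  x=-5.379: |R|=1.63920 >1
  x=-5.371: |R|=1.62931 >1
Stable set (-4.8077, 0).

z∈(-4.8077,0).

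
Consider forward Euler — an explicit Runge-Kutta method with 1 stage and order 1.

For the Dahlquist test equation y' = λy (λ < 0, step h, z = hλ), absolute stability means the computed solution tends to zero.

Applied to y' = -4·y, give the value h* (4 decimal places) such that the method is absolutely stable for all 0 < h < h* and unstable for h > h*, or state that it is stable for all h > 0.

(-2.0000,0); λ=-4 ⇒ h* = 0.5000.

Test eqn y'=λy, z=hλ:
  order 1, 1-stage ⇒ R(z)=1+z
  (e.g. R(-1.6)=-0.60000, |R|=0.60000)

Need |R(x)|<1, x<0.
x=-1.6: |R|=0.6000
|R(-1.34)|=0.3400 |R(-1.15)|=0.1500 |R(-0.87)|=0.1300
Bisect:
  x_lo=-2.3072 |R|=1.3072  x_hi=-0.2533 |R|=0.7467
  mid=-1.28027 |R|=0.28027 →hi
  mid=-1.79373 |R|=0.79373 →hi
  mid=-2.05047 |R|=1.05047 →lo
  mid=-1.92210 |R|=0.92210 →hi
  mid=-1.98628 |R|=0.98628 →hi
  mid=-2.01838 |R|=1.01838 →lo
  mid=-2.00233 |R|=1.00233 →lo
  mid=-1.99431 |R|=0.99431 →hi
  mid=-1.99832 |R|=0.99832 →hi
  mid=-2.00032 |R|=1.00032 →lo
  ...
  [-2.00007,-1.99995] ⇒ x*=-2.0000
So |R|<1 on (-2.0000, 0).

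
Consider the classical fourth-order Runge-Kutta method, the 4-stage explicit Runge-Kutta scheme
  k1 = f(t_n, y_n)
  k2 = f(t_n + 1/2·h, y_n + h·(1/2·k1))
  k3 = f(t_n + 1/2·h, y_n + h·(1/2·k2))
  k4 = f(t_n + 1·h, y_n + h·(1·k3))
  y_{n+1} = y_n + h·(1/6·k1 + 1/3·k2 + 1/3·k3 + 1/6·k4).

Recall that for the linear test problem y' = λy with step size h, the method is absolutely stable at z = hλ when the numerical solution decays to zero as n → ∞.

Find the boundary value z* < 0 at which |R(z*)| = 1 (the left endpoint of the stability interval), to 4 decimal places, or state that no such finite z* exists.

With y'=λy (z=hλ):
  order 4, 4-stage ⇒ R(z)=1+z+z^2/2+z^3/6+z^4/24
  (e.g. R(-0.66)=0.51779, |R|=0.51779)

Need |R(x)|<1, x<0.
x=-0.66: |R|=0.5178
|R(-2.9)|=1.1872 |R(-2.7)|=0.8788 |R(-0.85)|=0.4306
Bisect:
  x_lo=-3.6120 |R|=3.1496  x_hi=-0.1426 |R|=0.8671
  mid=-1.87730 |R|=0.29966 →hi
  mid=-2.74466 |R|=0.94045 →hi
  mid=-3.17835 |R|=1.77339 →lo
  mid=-2.96151 |R|=1.29985 →lo
  mid=-2.85309 |R|=1.10711 →lo
  mid=-2.79888 |R|=1.02067 →lo
  mid=-2.77177 |R|=0.97980 →hi
  mid=-2.78532 |R|=1.00004 →lo
  mid=-2.77855 |R|=0.98988 →hi
  mid=-2.78193 |R|=0.99495 →hi
  ...
  [-2.78532,-2.78511] ⇒ x*=-2.7853
Stable set (-2.7853, 0).

z* = -2.7853.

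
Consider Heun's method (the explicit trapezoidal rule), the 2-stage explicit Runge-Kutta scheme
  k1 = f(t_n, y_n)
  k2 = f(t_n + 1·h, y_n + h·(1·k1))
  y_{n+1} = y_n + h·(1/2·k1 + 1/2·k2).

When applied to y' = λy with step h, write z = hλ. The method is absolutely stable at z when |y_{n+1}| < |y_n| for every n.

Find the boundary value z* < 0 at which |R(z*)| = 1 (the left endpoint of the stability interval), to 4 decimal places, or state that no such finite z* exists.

z* = -2.0000.

Set f=λy, z=hλ:
  order 2, 2-stage ⇒ R(z)=1+z+z^2/2
  (e.g. R(-1.39)=0.57605, |R|=0.57605)

Boundary: |R(x)|=1, x<0.
x=-1.39: |R|=0.5760
|R(-1.96)|=0.9608 |R(-1.53)|=0.6404 |R(-0.58)|=0.5882
Bisect:
  x_lo=-2.3316 |R|=1.3866  x_hi=-0.0804 |R|=0.9229
  mid=-1.20599 |R|=0.52122 →hi
  mid=-1.76881 |R|=0.79553 →hi
  mid=-2.05022 |R|=1.05148 →lo
  mid=-1.90951 |R|=0.91361 →hi
  mid=-1.97986 |R|=0.98007 →hi
  mid=-2.01504 |R|=1.01515 →lo
  mid=-1.99745 |R|=0.99745 →hi
  mid=-2.00625 |R|=1.00626 →lo
  ...
  [-2.00006,-1.99992] ⇒ x*=-2.0000
Interval (-2.0000, 0).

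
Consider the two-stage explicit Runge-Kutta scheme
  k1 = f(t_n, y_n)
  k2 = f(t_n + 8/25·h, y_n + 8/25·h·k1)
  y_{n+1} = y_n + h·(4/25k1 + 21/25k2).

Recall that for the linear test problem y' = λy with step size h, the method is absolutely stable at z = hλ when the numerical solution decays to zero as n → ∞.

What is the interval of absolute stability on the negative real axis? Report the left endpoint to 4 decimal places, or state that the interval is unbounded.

(-3.7202, 0).

Set f=λy, z=hλ:
  k1=λy_n ⇒ h·k1=z·y_n;  k2=λ(1+8/25z)y_n ⇒ h·k2=z(1+8/25z)y_n
  y_{n+1}/y_n = 1 + 4/25z + 21/25z(1+8/25z) = 1 + z + 168/625z²
  Hence R(z) = 1 + z + 168/625z².

Find x<0 with |R(x)|<1.
x=-0.96: |R|=0.2877
R=1: x+168/625x²=0 ⇒ x=−625/168=-3.7202; min R=1−1/(4·168/625)=0.0699>−1
Confirm numerically:
  x=-2.681: |R|=0.25107 <1
  x=-1.672: |R|=0.07945 <1
  x=-1.621: |R|=0.08531 <1
  x=-4.265: |R|=1.62453 >1
  x=-3.964: |R|=1.25973 >1
Stable set (-3.7202, 0).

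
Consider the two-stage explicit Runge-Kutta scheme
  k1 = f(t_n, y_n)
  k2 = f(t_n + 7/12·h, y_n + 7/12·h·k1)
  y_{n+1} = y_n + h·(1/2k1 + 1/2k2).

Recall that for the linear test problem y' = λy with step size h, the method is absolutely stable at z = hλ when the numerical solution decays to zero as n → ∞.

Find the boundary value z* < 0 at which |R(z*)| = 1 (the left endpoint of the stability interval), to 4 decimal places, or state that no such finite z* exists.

left endpoint -3.4286.

On y'=λy, z=hλ:
  k1=λy_n ⇒ h·k1=z·y_n;  k2=λ(1+7/12z)y_n ⇒ h·k2=z(1+7/12z)y_n
  y_{n+1}/y_n = 1 + 1/2z + 1/2z(1+7/12z) = 1 + z + 7/24z²
  R(z) = 1 + z + 7/24z².

Solve |R(x)|<1 on ℝ⁻.
x=-1.63: |R|=0.1449
R=1: x+7/24x²=0 ⇒ x=−24/7=-3.4286; min R=1−1/(4·7/24)=0.1429>−1
Confirm numerically:
  x=-3.143: |R|=0.73821 <1
  x=-2.978: |R|=0.60864 <1
  x=-1.556: |R|=0.15016 <1
  x=-3.858: |R|=1.48321 >1
  x=-3.508: |R|=1.08127 >1
So |R|<1 on (-3.4286, 0).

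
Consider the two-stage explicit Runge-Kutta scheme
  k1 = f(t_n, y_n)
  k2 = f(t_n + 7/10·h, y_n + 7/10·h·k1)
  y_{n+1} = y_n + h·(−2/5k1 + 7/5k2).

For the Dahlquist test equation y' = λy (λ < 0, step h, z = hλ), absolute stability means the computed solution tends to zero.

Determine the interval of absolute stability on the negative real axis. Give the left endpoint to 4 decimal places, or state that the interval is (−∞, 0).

(-1.0204, 0).

Set f=λy, z=hλ:
  k1=λy_n ⇒ h·k1=z·y_n;  k2=λ(1+7/10z)y_n ⇒ h·k2=z(1+7/10z)y_n
  y_{n+1}/y_n = 1 − 2/5z + 7/5z(1+7/10z) = 1 + z + 49/50z²
  Hence R(z) = 1 + z + 49/50z².

Need |R(x)|<1, x<0.
x=-0.93: |R|=0.9176
R=1: x+49/50x²=0 ⇒ x=−50/49=-1.0204; min R=1−1/(4·49/50)=0.7449>−1
Confirm numerically:
  x=-0.920: |R|=0.90947 <1
  x=-0.770: |R|=0.81104 <1
  x=-0.744: |R|=0.79847 <1
  x=-1.401: |R|=1.52254 >1
  x=-1.294: |R|=1.34695 >1
Stable set (-1.0204, 0).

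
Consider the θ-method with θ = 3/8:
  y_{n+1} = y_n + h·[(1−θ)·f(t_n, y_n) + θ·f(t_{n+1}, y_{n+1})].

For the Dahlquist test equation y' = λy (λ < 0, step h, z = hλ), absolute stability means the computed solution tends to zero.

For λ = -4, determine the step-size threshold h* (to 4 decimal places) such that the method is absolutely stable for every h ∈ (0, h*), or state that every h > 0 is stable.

(-8.0000,0); λ=-4 ⇒ h* = (8)/4 = 2.0000.

Set f=λy, z=hλ:
  y_{n+1} = y_n + z·[5/8·y_n + 3/8·y_{n+1}] ⇒ (1 − 3/8z)y_{n+1} = (1 + 5/8z)y_n
  R(z) = (1 + 5/8z)/(1 − 3/8z).

Find x<0 with |R(x)|<1.
x=-1.48: |R|=0.0482
R=−1: 1+5/8x = −1+3/8x ⇒ -1/4x=2 ⇒ x=2/(-1/4)=-8.0000
Confirm numerically:
  x=-7.199: |R|=0.94587 <1
  x=-7.095: |R|=0.93819 <1
  x=-6.770: |R|=0.91310 <1
  x=-4.607: |R|=0.68902 <1
  x=-8.306: |R|=1.01859 >1
  x=-8.279: |R|=1.01699 >1
  x=-8.132: |R|=1.00815 >1
So |R|<1 on (-8.0000, 0).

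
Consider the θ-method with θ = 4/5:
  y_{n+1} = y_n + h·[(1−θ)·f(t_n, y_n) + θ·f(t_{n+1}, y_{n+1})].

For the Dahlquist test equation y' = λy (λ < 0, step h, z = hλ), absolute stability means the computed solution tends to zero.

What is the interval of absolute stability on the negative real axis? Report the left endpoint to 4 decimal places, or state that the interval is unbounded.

(−∞, 0) — no finite endpoint.

Test eqn y'=λy, z=hλ:
  y_{n+1} = y_n + z·[1/5·y_n + 4/5·y_{n+1}] ⇒ (1 − 4/5z)y_{n+1} = (1 + 1/5z)y_n
  Hence R(z) = (1 + 1/5z)/(1 − 4/5z).

Solve |R(x)|<1 on ℝ⁻.
x=-0.64: |R|=0.5767
x=-2: |R|=0.2308
x=-10: |R|=0.1111
x=-100: |R|=0.2346
θ=4/5≥1/2 ⇒ |1+1/5x|<|1−4/5x| ∀x<0 ⇒ unbounded interval.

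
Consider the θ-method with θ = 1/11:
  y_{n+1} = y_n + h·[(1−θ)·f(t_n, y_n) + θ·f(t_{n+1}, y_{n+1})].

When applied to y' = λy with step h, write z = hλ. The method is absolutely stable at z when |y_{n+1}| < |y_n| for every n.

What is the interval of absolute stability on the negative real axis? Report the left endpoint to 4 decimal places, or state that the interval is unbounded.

On y'=λy, z=hλ:
  y_{n+1} = y_n + z·[10/11·y_n + 1/11·y_{n+1}] ⇒ (1 − 1/11z)y_{n+1} = (1 + 10/11z)y_n
  R(z) = (1 + 10/11z)/(1 − 1/11z).

Find x<0 with |R(x)|<1.
x=-1.36: |R|=0.2104
R=−1: 1+10/11x = −1+1/11x ⇒ -9/11x=2 ⇒ x=2/(-9/11)=-2.4444
Confirm numerically:
  x=-2.322: |R|=0.91728 <1
  x=-2.260: |R|=0.87481 <1
  x=-1.955: |R|=0.65998 <1
  x=-3.016: |R|=1.36701 >1
  x=-2.774: |R|=1.21533 >1
  x=-2.725: |R|=1.18397 >1
Stable set (-2.4444, 0).

(-2.4444, 0).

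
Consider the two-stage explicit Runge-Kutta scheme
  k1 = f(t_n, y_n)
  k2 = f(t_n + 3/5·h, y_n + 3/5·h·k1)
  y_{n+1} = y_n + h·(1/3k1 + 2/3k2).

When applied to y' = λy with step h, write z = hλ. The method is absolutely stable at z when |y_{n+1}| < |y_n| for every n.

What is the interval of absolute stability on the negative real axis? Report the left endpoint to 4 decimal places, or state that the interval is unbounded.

With y'=λy (z=hλ):
  k1=λy_n ⇒ h·k1=z·y_n;  k2=λ(1+3/5z)y_n ⇒ h·k2=z(1+3/5z)y_n
  y_{n+1}/y_n = 1 + 1/3z + 2/3z(1+3/5z) = 1 + z + 2/5z²
  ⇒ R(z) = 1 + z + 2/5z².

Need |R(x)|<1, x<0.
x=-0.97: |R|=0.4064
R=1: x+2/5x²=0 ⇒ x=−5/2=-2.5000; min R=1−1/(4·2/5)=0.3750>−1
Confirm numerically:
  x=-2.238: |R|=0.76546 <1
  x=-2.152: |R|=0.70044 <1
  x=-2.026: |R|=0.61587 <1
  x=-3.061: |R|=1.68689 >1
  x=-2.813: |R|=1.35219 >1
  x=-2.639: |R|=1.14673 >1
So |R|<1 on (-2.5000, 0).

(-2.5000, 0).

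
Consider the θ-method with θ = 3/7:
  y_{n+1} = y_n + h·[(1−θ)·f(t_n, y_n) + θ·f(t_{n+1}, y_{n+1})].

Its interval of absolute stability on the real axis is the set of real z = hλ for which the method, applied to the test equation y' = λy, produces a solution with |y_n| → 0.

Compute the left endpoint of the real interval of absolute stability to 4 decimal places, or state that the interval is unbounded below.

On y'=λy, z=hλ:
  y_{n+1} = y_n + z·[4/7·y_n + 3/7·y_{n+1}] ⇒ (1 − 3/7z)y_{n+1} = (1 + 4/7z)y_n
  Hence R(z) = (1 + 4/7z)/(1 − 3/7z).

Find x<0 with |R(x)|<1.
x=-0.54: |R|=0.5615
R=−1: 1+4/7x = −1+3/7x ⇒ -1/7x=2 ⇒ x=2/(-1/7)=-14.0000
Confirm numerically:
  x=-11.179: |R|=0.93041 <1
  x=-9.050: |R|=0.85505 <1
  x=-6.837: |R|=0.73963 <1
  x=-5.812: |R|=0.66492 <1
  x=-14.573: |R|=1.01130 >1
  x=-14.241: |R|=1.00485 >1
  x=-14.133: |R|=1.00269 >1
So |R|<1 on (-14.0000, 0).

z* = -14.0000.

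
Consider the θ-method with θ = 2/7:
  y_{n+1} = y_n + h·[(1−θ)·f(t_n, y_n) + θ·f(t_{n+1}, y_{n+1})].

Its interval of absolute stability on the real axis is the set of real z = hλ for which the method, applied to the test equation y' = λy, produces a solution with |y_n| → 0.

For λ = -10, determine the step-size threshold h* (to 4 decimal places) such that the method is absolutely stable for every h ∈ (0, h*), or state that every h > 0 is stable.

(-4.6667,0); λ=-10 ⇒ h* = (14/3)/10 = 0.4667.

On y'=λy, z=hλ:
  y_{n+1} = y_n + z·[5/7·y_n + 2/7·y_{n+1}] ⇒ (1 − 2/7z)y_{n+1} = (1 + 5/7z)y_n
  so R(z) = (1 + 5/7z)/(1 − 2/7z).

Solve |R(x)|<1 on ℝ⁻.
x=-0.71: |R|=0.4097
R=−1: 1+5/7x = −1+2/7x ⇒ -3/7x=2 ⇒ x=2/(-3/7)=-4.6667
Confirm numerically:
  x=-2.793: |R|=0.55339 <1
  x=-2.745: |R|=0.53843 <1
  x=-2.129: |R|=0.32377 <1
  x=-5.229: |R|=1.09663 >1
  x=-4.803: |R|=1.02463 >1
Interval (-4.6667, 0).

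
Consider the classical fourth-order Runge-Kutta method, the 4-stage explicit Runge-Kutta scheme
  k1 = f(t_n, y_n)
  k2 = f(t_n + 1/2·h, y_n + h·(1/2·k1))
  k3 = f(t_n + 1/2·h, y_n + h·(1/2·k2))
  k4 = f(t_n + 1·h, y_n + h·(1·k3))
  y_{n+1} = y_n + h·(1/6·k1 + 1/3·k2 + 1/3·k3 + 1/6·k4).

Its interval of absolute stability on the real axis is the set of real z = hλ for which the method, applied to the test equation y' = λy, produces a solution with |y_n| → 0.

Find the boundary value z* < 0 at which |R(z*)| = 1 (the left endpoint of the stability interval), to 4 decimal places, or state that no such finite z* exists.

z* = -2.7853.

On y'=λy, z=hλ:
  order 4, 4-stage ⇒ R(z)=1+z+z^2/2+z^3/6+z^4/24
  (e.g. R(-1.7)=0.27417, |R|=0.27417)

Need |R(x)|<1, x<0.
x=-1.7: |R|=0.2742
|R(-2.48)|=0.6292 |R(-1.55)|=0.2711 |R(-0.81)|=0.4474
Bisect:
  x_lo=-3.3877 |R|=2.3587  x_hi=-0.2031 |R|=0.8162
  mid=-1.79542 |R|=0.28471 →hi
  mid=-2.59156 |R|=0.74510 →hi
  mid=-2.98963 |R|=1.35440 →lo
  mid=-2.79060 |R|=1.00802 →lo
  mid=-2.69108 |R|=0.86700 →hi
  mid=-2.74084 |R|=0.93502 →hi
  mid=-2.76572 |R|=0.97088 →hi
  mid=-2.77816 |R|=0.98929 →hi
  mid=-2.78438 |R|=0.99862 →hi
  ...
  [-2.78535,-2.78515] ⇒ x*=-2.7853
Interval (-2.7853, 0).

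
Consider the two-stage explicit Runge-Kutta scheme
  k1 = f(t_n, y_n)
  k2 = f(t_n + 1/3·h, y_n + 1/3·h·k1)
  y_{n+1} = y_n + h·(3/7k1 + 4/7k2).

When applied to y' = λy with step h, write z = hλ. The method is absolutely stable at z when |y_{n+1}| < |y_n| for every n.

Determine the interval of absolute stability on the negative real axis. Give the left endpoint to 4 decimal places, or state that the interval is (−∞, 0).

With y'=λy (z=hλ):
  k1=λy_n ⇒ h·k1=z·y_n;  k2=λ(1+1/3z)y_n ⇒ h·k2=z(1+1/3z)y_n
  y_{n+1}/y_n = 1 + 3/7z + 4/7z(1+1/3z) = 1 + z + 4/21z²
  ⇒ R(z) = 1 + z + 4/21z².

Find x<0 with |R(x)|<1.
x=-0.71: |R|=0.3860
R=1: x+4/21x²=0 ⇒ x=−21/4=-5.2500; min R=1−1/(4·4/21)=-0.3125>−1
Confirm numerically:
  x=-4.896: |R|=0.66987 <1
  x=-4.697: |R|=0.50525 <1
  x=-4.123: |R|=0.11493 <1
  x=-2.215: |R|=0.28048 <1
  x=-5.766: |R|=1.56672 >1
  x=-5.443: |R|=1.20010 >1
  x=-5.398: |R|=1.15217 >1
So |R|<1 on (-5.2500, 0).

z∈(-5.2500,0).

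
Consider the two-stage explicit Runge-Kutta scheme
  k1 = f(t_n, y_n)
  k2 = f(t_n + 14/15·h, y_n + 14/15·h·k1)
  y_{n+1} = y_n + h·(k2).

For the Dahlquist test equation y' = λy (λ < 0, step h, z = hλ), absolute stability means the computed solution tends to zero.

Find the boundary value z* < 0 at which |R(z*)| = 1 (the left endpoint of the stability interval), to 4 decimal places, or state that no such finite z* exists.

Test eqn y'=λy, z=hλ:
  k1=λy_n ⇒ h·k1=z·y_n;  k2=λ(1+14/15z)y_n ⇒ h·k2=z(1+14/15z)y_n
  y_{n+1}/y_n = 1 + z(1+14/15z) = 1 + z + 14/15z²
  ⇒ R(z) = 1 + z + 14/15z².

Find x<0 with |R(x)|<1.
x=-0.46: |R|=0.7375
R=1: x+14/15x²=0 ⇒ x=−15/14=-1.0714; min R=1−1/(4·14/15)=0.7321>−1
Confirm numerically:
  x=-1.038: |R|=0.96761 <1
  x=-0.733: |R|=0.76847 <1
  x=-0.665: |R|=0.74774 <1
  x=-1.492: |R|=1.58566 >1
  x=-1.189: |R|=1.13047 >1
So |R|<1 on (-1.0714, 0).

z* = -1.0714.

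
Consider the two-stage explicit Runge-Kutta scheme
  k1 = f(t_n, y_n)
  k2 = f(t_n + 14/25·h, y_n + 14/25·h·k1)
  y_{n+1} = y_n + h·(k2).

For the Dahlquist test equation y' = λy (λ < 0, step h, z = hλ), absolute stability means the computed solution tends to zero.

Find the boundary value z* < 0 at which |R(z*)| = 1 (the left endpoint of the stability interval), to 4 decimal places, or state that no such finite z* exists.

On y'=λy, z=hλ:
  k1=λy_n ⇒ h·k1=z·y_n;  k2=λ(1+14/25z)y_n ⇒ h·k2=z(1+14/25z)y_n
  y_{n+1}/y_n = 1 + z(1+14/25z) = 1 + z + 14/25z²
  ⇒ R(z) = 1 + z + 14/25z².

Find x<0 with |R(x)|<1.
x=-0.34: |R|=0.7247
R=1: x+14/25x²=0 ⇒ x=−25/14=-1.7857; min R=1−1/(4·14/25)=0.5536>−1
Confirm numerically:
  x=-1.162: |R|=0.59414 <1
  x=-0.883: |R|=0.55363 <1
  x=-0.755: |R|=0.56421 <1
  x=-2.201: |R|=1.51186 >1
  x=-1.958: |R|=1.18891 >1
  x=-1.935: |R|=1.16177 >1
So |R|<1 on (-1.7857, 0).

left endpoint -1.7857.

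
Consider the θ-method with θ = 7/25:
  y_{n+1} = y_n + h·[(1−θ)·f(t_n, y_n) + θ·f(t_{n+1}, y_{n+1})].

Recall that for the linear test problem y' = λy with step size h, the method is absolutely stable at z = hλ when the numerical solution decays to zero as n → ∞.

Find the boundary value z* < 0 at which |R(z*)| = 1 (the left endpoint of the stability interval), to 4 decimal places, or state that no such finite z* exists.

z* = -4.5455.

Test eqn y'=λy, z=hλ:
  y_{n+1} = y_n + z·[18/25·y_n + 7/25·y_{n+1}] ⇒ (1 − 7/25z)y_{n+1} = (1 + 18/25z)y_n
  ⇒ R(z) = (1 + 18/25z)/(1 − 7/25z).

Boundary: |R(x)|=1, x<0.
x=-0.55: |R|=0.5234
R=−1: 1+18/25x = −1+7/25x ⇒ -11/25x=2 ⇒ x=2/(-11/25)=-4.5455
Confirm numerically:
  x=-4.210: |R|=0.93226 <1
  x=-3.852: |R|=0.85321 <1
  x=-2.435: |R|=0.44785 <1
  x=-2.311: |R|=0.40309 <1
  x=-5.089: |R|=1.09863 >1
  x=-4.802: |R|=1.04815 >1
So |R|<1 on (-4.5455, 0).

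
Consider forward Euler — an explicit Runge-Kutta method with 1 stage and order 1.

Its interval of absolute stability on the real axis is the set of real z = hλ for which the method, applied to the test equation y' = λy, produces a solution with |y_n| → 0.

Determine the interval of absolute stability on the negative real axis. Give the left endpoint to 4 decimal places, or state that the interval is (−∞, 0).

(-2.0000, 0).

On y'=λy, z=hλ:
  order 1, 1-stage ⇒ R(z)=1+z
  (e.g. R(-0.82)=0.18000, |R|=0.18000)

Find x<0 with |R(x)|<1.
x=-0.82: |R|=0.1800
|R(-1.23)|=0.2300 |R(-1.16)|=0.1600 |R(-1.03)|=0.0300
Bisect:
  x_lo=-2.8617 |R|=1.8617  x_hi=-0.3924 |R|=0.6076
  mid=-1.62706 |R|=0.62706 →hi
  mid=-2.24439 |R|=1.24439 →lo
  mid=-1.93572 |R|=0.93572 →hi
  mid=-2.09005 |R|=1.09005 →lo
  mid=-2.01289 |R|=1.01289 →lo
  mid=-1.97431 |R|=0.97431 →hi
  mid=-1.99360 |R|=0.99360 →hi
  mid=-2.00324 |R|=1.00324 →lo
  ...
  [-2.00008,-1.99993] ⇒ x*=-2.0000
Interval (-2.0000, 0).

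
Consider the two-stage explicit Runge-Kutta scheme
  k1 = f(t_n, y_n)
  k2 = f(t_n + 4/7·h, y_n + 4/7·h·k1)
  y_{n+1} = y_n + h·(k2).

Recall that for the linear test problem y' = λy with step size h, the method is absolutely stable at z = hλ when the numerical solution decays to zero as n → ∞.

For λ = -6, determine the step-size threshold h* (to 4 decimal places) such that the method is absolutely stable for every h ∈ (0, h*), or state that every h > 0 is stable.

On y'=λy, z=hλ:
  k1=λy_n ⇒ h·k1=z·y_n;  k2=λ(1+4/7z)y_n ⇒ h·k2=z(1+4/7z)y_n
  y_{n+1}/y_n = 1 + z(1+4/7z) = 1 + z + 4/7z²
  Hence R(z) = 1 + z + 4/7z².

Boundary: |R(x)|=1, x<0.
x=-0.35: |R|=0.7200
R=1: x+4/7x²=0 ⇒ x=−7/4=-1.7500; min R=1−1/(4·4/7)=0.5625>−1
Confirm numerically:
  x=-1.632: |R|=0.88996 <1
  x=-0.773: |R|=0.56845 <1
  x=-0.744: |R|=0.57231 <1
  x=-1.981: |R|=1.26149 >1
  x=-1.838: |R|=1.09243 >1
So |R|<1 on (-1.7500, 0).

(-1.7500,0); λ=-6 ⇒ h* = (7/4)/6 = 0.2917.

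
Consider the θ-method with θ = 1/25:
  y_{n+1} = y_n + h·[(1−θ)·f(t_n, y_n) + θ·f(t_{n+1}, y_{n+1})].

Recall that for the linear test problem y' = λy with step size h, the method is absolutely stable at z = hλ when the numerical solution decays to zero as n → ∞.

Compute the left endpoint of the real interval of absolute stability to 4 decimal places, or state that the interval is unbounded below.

On y'=λy, z=hλ:
  y_{n+1} = y_n + z·[24/25·y_n + 1/25·y_{n+1}] ⇒ (1 − 1/25z)y_{n+1} = (1 + 24/25z)y_n
  R(z) = (1 + 24/25z)/(1 − 1/25z).

Find x<0 with |R(x)|<1.
x=-1.24: |R|=0.1814
R=−1: 1+24/25x = −1+1/25x ⇒ -23/25x=2 ⇒ x=2/(-23/25)=-2.1739
Confirm numerically:
  x=-2.057: |R|=0.90062 <1
  x=-1.760: |R|=0.64425 <1
  x=-1.444: |R|=0.36515 <1
  x=-0.964: |R|=0.07179 <1
  x=-2.666: |R|=1.40909 >1
  x=-2.576: |R|=1.33536 >1
  x=-2.398: |R|=1.18812 >1
Stable set (-2.1739, 0).

left endpoint -2.1739.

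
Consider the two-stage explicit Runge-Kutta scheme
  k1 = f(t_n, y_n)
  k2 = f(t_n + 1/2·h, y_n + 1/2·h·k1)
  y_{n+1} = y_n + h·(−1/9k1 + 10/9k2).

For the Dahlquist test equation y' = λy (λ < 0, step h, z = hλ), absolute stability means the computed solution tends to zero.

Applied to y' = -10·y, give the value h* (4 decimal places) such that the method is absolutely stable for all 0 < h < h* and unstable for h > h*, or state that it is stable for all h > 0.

(-1.8000,0); λ=-10 ⇒ h* = (9/5)/10 = 0.1800.

Set f=λy, z=hλ:
  k1=λy_n ⇒ h·k1=z·y_n;  k2=λ(1+1/2z)y_n ⇒ h·k2=z(1+1/2z)y_n
  y_{n+1}/y_n = 1 − 1/9z + 10/9z(1+1/2z) = 1 + z + 5/9z²
  so R(z) = 1 + z + 5/9z².

Find x<0 with |R(x)|<1.
x=-0.83: |R|=0.5527
R=1: x+5/9x²=0 ⇒ x=−9/5=-1.8000; min R=1−1/(4·5/9)=0.5500>−1
Confirm numerically:
  x=-1.727: |R|=0.92996 <1
  x=-1.384: |R|=0.68014 <1
  x=-1.355: |R|=0.66501 <1
  x=-0.982: |R|=0.55374 <1
  x=-2.369: |R|=1.74887 >1
  x=-2.341: |R|=1.70360 >1
Interval (-1.8000, 0).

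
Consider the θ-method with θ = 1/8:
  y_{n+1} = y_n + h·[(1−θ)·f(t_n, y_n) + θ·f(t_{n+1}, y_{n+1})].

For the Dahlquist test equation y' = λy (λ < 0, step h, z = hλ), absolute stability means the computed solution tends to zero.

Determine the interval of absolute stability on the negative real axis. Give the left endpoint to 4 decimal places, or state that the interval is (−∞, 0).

Test eqn y'=λy, z=hλ:
  y_{n+1} = y_n + z·[7/8·y_n + 1/8·y_{n+1}] ⇒ (1 − 1/8z)y_{n+1} = (1 + 7/8z)y_n
  so R(z) = (1 + 7/8z)/(1 − 1/8z).

Find x<0 with |R(x)|<1.
x=-0.98: |R|=0.1269
R=−1: 1+7/8x = −1+1/8x ⇒ -3/4x=2 ⇒ x=2/(-3/4)=-2.6667
Confirm numerically:
  x=-2.407: |R|=0.85029 <1
  x=-2.322: |R|=0.79965 <1
  x=-1.538: |R|=0.29000 <1
  x=-3.064: |R|=1.21547 >1
  x=-2.926: |R|=1.14241 >1
Interval (-2.6667, 0).

(-2.6667, 0).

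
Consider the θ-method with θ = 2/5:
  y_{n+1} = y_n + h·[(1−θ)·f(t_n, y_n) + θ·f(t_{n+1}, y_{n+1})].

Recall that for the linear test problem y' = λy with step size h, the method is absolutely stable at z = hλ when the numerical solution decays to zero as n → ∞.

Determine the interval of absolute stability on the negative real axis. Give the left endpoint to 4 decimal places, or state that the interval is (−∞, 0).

Test eqn y'=λy, z=hλ:
  y_{n+1} = y_n + z·[3/5·y_n + 2/5·y_{n+1}] ⇒ (1 − 2/5z)y_{n+1} = (1 + 3/5z)y_n
  so R(z) = (1 + 3/5z)/(1 − 2/5z).

Find x<0 with |R(x)|<1.
x=-0.78: |R|=0.4055
R=−1: 1+3/5x = −1+2/5x ⇒ -1/5x=2 ⇒ x=2/(-1/5)=-10.0000
Confirm numerically:
  x=-9.595: |R|=0.98326 <1
  x=-8.067: |R|=0.90854 <1
  x=-6.950: |R|=0.83862 <1
  x=-4.546: |R|=0.61297 <1
  x=-10.263: |R|=1.01030 >1
  x=-10.070: |R|=1.00278 >1
  x=-10.025: |R|=1.00100 >1
Interval (-10.0000, 0).

z∈(-10.0000,0).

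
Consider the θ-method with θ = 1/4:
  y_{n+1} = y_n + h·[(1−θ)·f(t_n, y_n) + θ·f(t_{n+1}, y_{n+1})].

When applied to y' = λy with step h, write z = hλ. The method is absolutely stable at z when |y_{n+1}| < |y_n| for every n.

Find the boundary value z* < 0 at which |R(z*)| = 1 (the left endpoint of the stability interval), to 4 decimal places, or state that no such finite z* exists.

z* = -4.0000.

Test eqn y'=λy, z=hλ:
  y_{n+1} = y_n + z·[3/4·y_n + 1/4·y_{n+1}] ⇒ (1 − 1/4z)y_{n+1} = (1 + 3/4z)y_n
  ⇒ R(z) = (1 + 3/4z)/(1 − 1/4z).

Find x<0 with |R(x)|<1.
x=-0.96: |R|=0.2258
R=−1: 1+3/4x = −1+1/4x ⇒ -1/2x=2 ⇒ x=2/(-1/2)=-4.0000
Confirm numerically:
  x=-3.836: |R|=0.95814 <1
  x=-2.826: |R|=0.65602 <1
  x=-2.470: |R|=0.52705 <1
  x=-1.705: |R|=0.19544 <1
  x=-4.371: |R|=1.08864 >1
  x=-4.297: |R|=1.07159 >1
  x=-4.026: |R|=1.00648 >1
Interval (-4.0000, 0).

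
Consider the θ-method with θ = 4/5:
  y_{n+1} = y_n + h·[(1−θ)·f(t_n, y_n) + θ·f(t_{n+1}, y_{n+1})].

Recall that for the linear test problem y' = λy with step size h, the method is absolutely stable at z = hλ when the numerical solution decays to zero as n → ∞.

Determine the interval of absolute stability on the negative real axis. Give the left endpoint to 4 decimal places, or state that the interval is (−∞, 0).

Set f=λy, z=hλ:
  y_{n+1} = y_n + z·[1/5·y_n + 4/5·y_{n+1}] ⇒ (1 − 4/5z)y_{n+1} = (1 + 1/5z)y_n
  ⇒ R(z) = (1 + 1/5z)/(1 − 4/5z).

Need |R(x)|<1, x<0.
x=-1.29: |R|=0.3652
x=-2: |R|=0.2308
x=-10: |R|=0.1111
x=-100: |R|=0.2346
θ=4/5≥1/2 ⇒ |1+1/5x|<|1−4/5x| ∀x<0 ⇒ unbounded interval.

unbounded; (−∞, 0).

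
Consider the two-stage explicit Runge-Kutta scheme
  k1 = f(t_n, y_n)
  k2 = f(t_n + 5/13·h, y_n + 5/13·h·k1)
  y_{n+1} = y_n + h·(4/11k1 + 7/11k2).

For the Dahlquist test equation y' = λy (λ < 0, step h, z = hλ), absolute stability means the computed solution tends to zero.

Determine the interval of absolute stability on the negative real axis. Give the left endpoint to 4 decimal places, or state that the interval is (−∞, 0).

(-4.0857, 0).

On y'=λy, z=hλ:
  k1=λy_n ⇒ h·k1=z·y_n;  k2=λ(1+5/13z)y_n ⇒ h·k2=z(1+5/13z)y_n
  y_{n+1}/y_n = 1 + 4/11z + 7/11z(1+5/13z) = 1 + z + 35/143z²
  Hence R(z) = 1 + z + 35/143z².

Boundary: |R(x)|=1, x<0.
x=-1.67: |R|=0.0126
R=1: x+35/143x²=0 ⇒ x=−143/35=-4.0857; min R=1−1/(4·35/143)=-0.0214>−1
Confirm numerically:
  x=-3.956: |R|=0.87440 <1
  x=-3.579: |R|=0.55613 <1
  x=-2.735: |R|=0.09582 <1
  x=-2.040: |R|=0.02143 <1
  x=-4.486: |R|=1.43950 >1
  x=-4.360: |R|=1.29270 >1
  x=-4.297: |R|=1.22221 >1
Interval (-4.0857, 0).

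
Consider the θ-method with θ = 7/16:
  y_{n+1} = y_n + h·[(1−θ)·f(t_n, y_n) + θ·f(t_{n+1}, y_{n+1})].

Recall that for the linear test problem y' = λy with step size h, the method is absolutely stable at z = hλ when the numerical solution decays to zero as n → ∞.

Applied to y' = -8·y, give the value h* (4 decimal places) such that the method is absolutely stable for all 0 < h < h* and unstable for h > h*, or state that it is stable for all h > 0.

With y'=λy (z=hλ):
  y_{n+1} = y_n + z·[9/16·y_n + 7/16·y_{n+1}] ⇒ (1 − 7/16z)y_{n+1} = (1 + 9/16z)y_n
  Hence R(z) = (1 + 9/16z)/(1 − 7/16z).

Need |R(x)|<1, x<0.
x=-0.78: |R|=0.4185
R=−1: 1+9/16x = −1+7/16x ⇒ -1/8x=2 ⇒ x=2/(-1/8)=-16.0000
Confirm numerically:
  x=-14.068: |R|=0.96625 <1
  x=-12.545: |R|=0.93344 <1
  x=-8.518: |R|=0.80213 <1
  x=-16.525: |R|=1.00797 >1
  x=-16.198: |R|=1.00306 >1
Interval (-16.0000, 0).

(-16.0000,0); λ=-8 ⇒ h* = (16)/8 = 2.0000.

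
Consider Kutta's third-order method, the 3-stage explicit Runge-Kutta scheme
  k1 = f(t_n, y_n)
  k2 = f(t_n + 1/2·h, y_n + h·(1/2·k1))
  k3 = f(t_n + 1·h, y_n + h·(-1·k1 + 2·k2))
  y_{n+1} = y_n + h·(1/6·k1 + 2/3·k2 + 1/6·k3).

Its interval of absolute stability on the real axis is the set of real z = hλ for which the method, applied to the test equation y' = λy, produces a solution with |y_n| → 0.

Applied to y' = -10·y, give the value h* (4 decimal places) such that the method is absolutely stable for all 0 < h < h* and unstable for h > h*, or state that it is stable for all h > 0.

(-2.5127,0); λ=-10 ⇒ h* = 0.2513.

On y'=λy, z=hλ:
  order 3, 3-stage ⇒ R(z)=1+z+z^2/2+z^3/6
  (e.g. R(-1.75)=-0.11198, |R|=0.11198)

Boundary: |R(x)|=1, x<0.
x=-1.75: |R|=0.1120
|R(-2.74)|=1.4147 |R(-2.62)|=1.1853 |R(-1.41)|=0.1168
Bisect:
  x_lo=-3.2423 |R|=2.6669  x_hi=-0.0504 |R|=0.9508
  mid=-1.64638 |R|=0.03486 →hi
  mid=-2.44436 |R|=0.89104 →hi
  mid=-2.84335 |R|=1.63227 →lo
  mid=-2.64385 |R|=1.22894 →lo
  mid=-2.54410 |R|=1.05231 →lo
  mid=-2.49423 |R|=0.96982 →hi
  mid=-2.51917 |R|=1.01059 →lo
  ...
  [-2.51293,-2.51274] ⇒ x*=-2.5127
Stable set (-2.5127, 0).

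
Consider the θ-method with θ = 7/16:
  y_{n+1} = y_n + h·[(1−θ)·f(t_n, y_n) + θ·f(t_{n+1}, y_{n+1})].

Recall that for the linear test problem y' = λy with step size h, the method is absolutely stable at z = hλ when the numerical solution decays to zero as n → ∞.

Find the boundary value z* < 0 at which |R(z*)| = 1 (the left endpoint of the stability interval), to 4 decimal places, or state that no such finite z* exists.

left endpoint -16.0000.

Set f=λy, z=hλ:
  y_{n+1} = y_n + z·[9/16·y_n + 7/16·y_{n+1}] ⇒ (1 − 7/16z)y_{n+1} = (1 + 9/16z)y_n
  Hence R(z) = (1 + 9/16z)/(1 − 7/16z).

Find x<0 with |R(x)|<1.
x=-1.26: |R|=0.1878
R=−1: 1+9/16x = −1+7/16x ⇒ -1/8x=2 ⇒ x=2/(-1/8)=-16.0000
Confirm numerically:
  x=-15.197: |R|=0.98688 <1
  x=-14.521: |R|=0.97486 <1
  x=-10.250: |R|=0.86895 <1
  x=-6.905: |R|=0.71726 <1
  x=-16.547: |R|=1.00830 >1
  x=-16.353: |R|=1.00541 >1
  x=-16.060: |R|=1.00093 >1
Interval (-16.0000, 0).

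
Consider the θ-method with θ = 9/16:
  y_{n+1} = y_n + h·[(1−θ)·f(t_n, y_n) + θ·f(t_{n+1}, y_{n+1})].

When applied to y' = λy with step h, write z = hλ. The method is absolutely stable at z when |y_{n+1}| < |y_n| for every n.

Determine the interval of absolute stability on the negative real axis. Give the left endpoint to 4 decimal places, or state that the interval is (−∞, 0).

With y'=λy (z=hλ):
  y_{n+1} = y_n + z·[7/16·y_n + 9/16·y_{n+1}] ⇒ (1 − 9/16z)y_{n+1} = (1 + 7/16z)y_n
  ⇒ R(z) = (1 + 7/16z)/(1 − 9/16z).

Need |R(x)|<1, x<0.
x=-1.16: |R|=0.2980
x=-2: |R|=0.0588
x=-10: |R|=0.5094
x=-100: |R|=0.7467
θ=9/16≥1/2 ⇒ |1+7/16x|<|1−9/16x| ∀x<0 ⇒ unbounded interval.

interval (−∞, 0).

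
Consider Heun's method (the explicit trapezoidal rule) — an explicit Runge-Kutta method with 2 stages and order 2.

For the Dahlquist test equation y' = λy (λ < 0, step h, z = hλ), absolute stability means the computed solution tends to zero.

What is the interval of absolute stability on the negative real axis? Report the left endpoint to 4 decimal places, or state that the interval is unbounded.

(-2.0000, 0).

On y'=λy, z=hλ:
  order 2, 2-stage ⇒ R(z)=1+z+z^2/2
  (e.g. R(-1.01)=0.50005, |R|=0.50005)

Find x<0 with |R(x)|<1.
x=-1.01: |R|=0.5000
|R(-1.86)|=0.8698 |R(-1.6)|=0.6800 |R(-1.23)|=0.5264
Bisect:
  x_lo=-2.4427 |R|=1.5407  x_hi=-0.3409 |R|=0.7172
  mid=-1.39180 |R|=0.57675 →hi
  mid=-1.91726 |R|=0.92068 →hi
  mid=-2.17999 |R|=1.19619 →lo
  mid=-2.04863 |R|=1.04981 →lo
  mid=-1.98294 |R|=0.98309 →hi
  mid=-2.01579 |R|=1.01591 →lo
  mid=-1.99936 |R|=0.99936 →hi
  mid=-2.00757 |R|=1.00760 →lo
  mid=-2.00347 |R|=1.00348 →lo
  mid=-2.00142 |R|=1.00142 →lo
  ...
  [-2.00001,-1.99988] ⇒ x*=-2.0000
Interval (-2.0000, 0).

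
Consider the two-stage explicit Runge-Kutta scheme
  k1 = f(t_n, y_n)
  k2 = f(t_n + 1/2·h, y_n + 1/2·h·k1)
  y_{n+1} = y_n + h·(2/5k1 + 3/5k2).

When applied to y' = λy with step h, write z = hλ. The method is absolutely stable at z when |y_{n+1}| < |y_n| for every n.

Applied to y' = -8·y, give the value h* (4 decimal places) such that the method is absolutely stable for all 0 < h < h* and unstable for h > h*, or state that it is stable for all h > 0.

(-3.3333,0); λ=-8 ⇒ h* = (10/3)/8 = 0.4167.

Set f=λy, z=hλ:
  k1=λy_n ⇒ h·k1=z·y_n;  k2=λ(1+1/2z)y_n ⇒ h·k2=z(1+1/2z)y_n
  y_{n+1}/y_n = 1 + 2/5z + 3/5z(1+1/2z) = 1 + z + 3/10z²
  R(z) = 1 + z + 3/10z².

Boundary: |R(x)|=1, x<0.
x=-1.5: |R|=0.1750
R=1: x+3/10x²=0 ⇒ x=−10/3=-3.3333; min R=1−1/(4·3/10)=0.1667>−1
Confirm numerically:
  x=-3.238: |R|=0.90739 <1
  x=-2.890: |R|=0.61563 <1
  x=-1.985: |R|=0.19707 <1
  x=-1.383: |R|=0.19081 <1
  x=-3.569: |R|=1.25233 >1
  x=-3.562: |R|=1.24435 >1
  x=-3.444: |R|=1.11434 >1
Stable set (-3.3333, 0).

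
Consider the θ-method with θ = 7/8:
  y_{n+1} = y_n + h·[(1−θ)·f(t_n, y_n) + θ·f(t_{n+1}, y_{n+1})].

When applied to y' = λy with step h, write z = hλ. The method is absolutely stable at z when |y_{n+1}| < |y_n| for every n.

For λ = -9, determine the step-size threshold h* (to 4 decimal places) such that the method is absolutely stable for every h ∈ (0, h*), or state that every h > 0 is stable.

(−∞, 0) — no finite endpoint. Any h>0 works for λ=-9.

With y'=λy (z=hλ):
  y_{n+1} = y_n + z·[1/8·y_n + 7/8·y_{n+1}] ⇒ (1 − 7/8z)y_{n+1} = (1 + 1/8z)y_n
  ⇒ R(z) = (1 + 1/8z)/(1 − 7/8z).

Need |R(x)|<1, x<0.
x=-0.32: |R|=0.7500
x=-2: |R|=0.2727
x=-10: |R|=0.0256
x=-100: |R|=0.1299
θ=7/8≥1/2 ⇒ |1+1/8x|<|1−7/8x| ∀x<0 ⇒ stable on all of ℝ⁻.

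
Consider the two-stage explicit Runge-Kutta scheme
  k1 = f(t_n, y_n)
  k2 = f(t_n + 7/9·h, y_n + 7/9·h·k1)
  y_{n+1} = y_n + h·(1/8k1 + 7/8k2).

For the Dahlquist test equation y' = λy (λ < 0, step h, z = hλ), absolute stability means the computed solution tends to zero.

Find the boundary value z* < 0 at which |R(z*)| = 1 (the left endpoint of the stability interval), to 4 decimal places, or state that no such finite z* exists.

On y'=λy, z=hλ:
  k1=λy_n ⇒ h·k1=z·y_n;  k2=λ(1+7/9z)y_n ⇒ h·k2=z(1+7/9z)y_n
  y_{n+1}/y_n = 1 + 1/8z + 7/8z(1+7/9z) = 1 + z + 49/72z²
  so R(z) = 1 + z + 49/72z².

Solve |R(x)|<1 on ℝ⁻.
x=-0.49: |R|=0.6734
R=1: x+49/72x²=0 ⇒ x=−72/49=-1.4694; min R=1−1/(4·49/72)=0.6327>−1
Confirm numerically:
  x=-1.349: |R|=0.88948 <1
  x=-1.345: |R|=0.88614 <1
  x=-1.009: |R|=0.68386 <1
  x=-0.847: |R|=0.64124 <1
  x=-1.959: |R|=1.65276 >1
  x=-1.932: |R|=1.60826 >1
  x=-1.595: |R|=1.13635 >1
Interval (-1.4694, 0).

left endpoint -1.4694.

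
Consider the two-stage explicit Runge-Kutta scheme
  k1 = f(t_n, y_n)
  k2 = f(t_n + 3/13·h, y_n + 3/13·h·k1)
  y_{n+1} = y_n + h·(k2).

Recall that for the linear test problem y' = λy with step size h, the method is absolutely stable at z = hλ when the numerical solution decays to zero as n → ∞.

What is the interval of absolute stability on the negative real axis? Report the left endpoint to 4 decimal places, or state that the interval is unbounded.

On y'=λy, z=hλ:
  k1=λy_n ⇒ h·k1=z·y_n;  k2=λ(1+3/13z)y_n ⇒ h·k2=z(1+3/13z)y_n
  y_{n+1}/y_n = 1 + z(1+3/13z) = 1 + z + 3/13z²
  so R(z) = 1 + z + 3/13z².

Boundary: |R(x)|=1, x<0.
x=-1.63: |R|=0.0169
R=1: x+3/13x²=0 ⇒ x=−13/3=-4.3333; min R=1−1/(4·3/13)=-0.0833>−1
Confirm numerically:
  x=-4.122: |R|=0.79897 <1
  x=-3.285: |R|=0.20528 <1
  x=-3.039: |R|=0.09227 <1
  x=-2.369: |R|=0.07389 <1
  x=-4.781: |R|=1.49391 >1
  x=-4.718: |R|=1.41881 >1
So |R|<1 on (-4.3333, 0).

(-4.3333, 0).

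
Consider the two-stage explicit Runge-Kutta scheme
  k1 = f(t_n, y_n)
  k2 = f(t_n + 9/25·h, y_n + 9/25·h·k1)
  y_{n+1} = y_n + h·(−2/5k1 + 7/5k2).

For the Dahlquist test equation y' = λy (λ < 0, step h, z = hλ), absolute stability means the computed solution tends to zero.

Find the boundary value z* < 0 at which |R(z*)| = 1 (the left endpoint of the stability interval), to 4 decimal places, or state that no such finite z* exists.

With y'=λy (z=hλ):
  k1=λy_n ⇒ h·k1=z·y_n;  k2=λ(1+9/25z)y_n ⇒ h·k2=z(1+9/25z)y_n
  y_{n+1}/y_n = 1 − 2/5z + 7/5z(1+9/25z) = 1 + z + 63/125z²
  ⇒ R(z) = 1 + z + 63/125z².

Boundary: |R(x)|=1, x<0.
x=-0.92: |R|=0.5066
R=1: x+63/125x²=0 ⇒ x=−125/63=-1.9841; min R=1−1/(4·63/125)=0.5040>−1
Confirm numerically:
  x=-1.470: |R|=0.61909 <1
  x=-1.000: |R|=0.50400 <1
  x=-0.912: |R|=0.50720 <1
  x=-2.248: |R|=1.29897 >1
  x=-2.230: |R|=1.27634 >1
  x=-2.029: |R|=1.04589 >1
Stable set (-1.9841, 0).

left endpoint -1.9841.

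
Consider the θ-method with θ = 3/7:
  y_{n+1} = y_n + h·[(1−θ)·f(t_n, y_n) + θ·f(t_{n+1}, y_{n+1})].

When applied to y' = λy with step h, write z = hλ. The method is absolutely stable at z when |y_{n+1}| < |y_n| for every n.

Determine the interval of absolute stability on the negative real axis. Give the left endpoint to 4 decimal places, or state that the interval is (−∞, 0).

On y'=λy, z=hλ:
  y_{n+1} = y_n + z·[4/7·y_n + 3/7·y_{n+1}] ⇒ (1 − 3/7z)y_{n+1} = (1 + 4/7z)y_n
  so R(z) = (1 + 4/7z)/(1 − 3/7z).

Boundary: |R(x)|=1, x<0.
x=-0.97: |R|=0.3148
R=−1: 1+4/7x = −1+3/7x ⇒ -1/7x=2 ⇒ x=2/(-1/7)=-14.0000
Confirm numerically:
  x=-12.695: |R|=0.97105 <1
  x=-11.398: |R|=0.93684 <1
  x=-8.994: |R|=0.85269 <1
  x=-8.588: |R|=0.83482 <1
  x=-14.305: |R|=1.00611 >1
  x=-14.137: |R|=1.00277 >1
  x=-14.026: |R|=1.00053 >1
So |R|<1 on (-14.0000, 0).

(-14.0000, 0).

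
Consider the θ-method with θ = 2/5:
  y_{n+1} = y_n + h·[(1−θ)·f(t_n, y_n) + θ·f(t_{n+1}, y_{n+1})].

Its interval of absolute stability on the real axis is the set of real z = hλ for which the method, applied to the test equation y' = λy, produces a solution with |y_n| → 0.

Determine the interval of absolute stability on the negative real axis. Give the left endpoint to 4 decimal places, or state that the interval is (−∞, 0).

(-10.0000, 0).

Set f=λy, z=hλ:
  y_{n+1} = y_n + z·[3/5·y_n + 2/5·y_{n+1}] ⇒ (1 − 2/5z)y_{n+1} = (1 + 3/5z)y_n
  Hence R(z) = (1 + 3/5z)/(1 − 2/5z).

Solve |R(x)|<1 on ℝ⁻.
x=-1.65: |R|=0.0060
R=−1: 1+3/5x = −1+2/5x ⇒ -1/5x=2 ⇒ x=2/(-1/5)=-10.0000
Confirm numerically:
  x=-8.672: |R|=0.94057 <1
  x=-6.397: |R|=0.79752 <1
  x=-5.300: |R|=0.69872 <1
  x=-5.267: |R|=0.69531 <1
  x=-10.484: |R|=1.01864 >1
  x=-10.442: |R|=1.01708 >1
  x=-10.235: |R|=1.00923 >1
Interval (-10.0000, 0).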